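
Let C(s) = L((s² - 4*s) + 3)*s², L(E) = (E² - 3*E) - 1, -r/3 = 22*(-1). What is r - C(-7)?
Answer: -301725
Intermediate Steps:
r = 66 (r = -66*(-1) = -3*(-22) = 66)
L(E) = -1 + E² - 3*E
C(s) = s²*(-10 + (3 + s² - 4*s)² - 3*s² + 12*s) (C(s) = (-1 + ((s² - 4*s) + 3)² - 3*((s² - 4*s) + 3))*s² = (-1 + (3 + s² - 4*s)² - 3*(3 + s² - 4*s))*s² = (-1 + (3 + s² - 4*s)² + (-9 - 3*s² + 12*s))*s² = (-10 + (3 + s² - 4*s)² - 3*s² + 12*s)*s² = s²*(-10 + (3 + s² - 4*s)² - 3*s² + 12*s))
r - C(-7) = 66 - (-7)²*(-1 + (-7)⁴ - 12*(-7) - 8*(-7)³ + 19*(-7)²) = 66 - 49*(-1 + 2401 + 84 - 8*(-343) + 19*49) = 66 - 49*(-1 + 2401 + 84 + 2744 + 931) = 66 - 49*6159 = 66 - 1*301791 = 66 - 301791 = -301725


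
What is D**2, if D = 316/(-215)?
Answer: 99856/46225 ≈ 2.1602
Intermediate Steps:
D = -316/215 (D = 316*(-1/215) = -316/215 ≈ -1.4698)
D**2 = (-316/215)**2 = 99856/46225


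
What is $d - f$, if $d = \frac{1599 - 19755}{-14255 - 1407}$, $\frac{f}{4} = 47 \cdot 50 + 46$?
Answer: $- \frac{75043226}{7831} \approx -9582.8$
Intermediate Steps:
$f = 9584$ ($f = 4 \left(47 \cdot 50 + 46\right) = 4 \left(2350 + 46\right) = 4 \cdot 2396 = 9584$)
$d = \frac{9078}{7831}$ ($d = - \frac{18156}{-15662} = \left(-18156\right) \left(- \frac{1}{15662}\right) = \frac{9078}{7831} \approx 1.1592$)
$d - f = \frac{9078}{7831} - 9584 = - \frac{75043226}{7831}$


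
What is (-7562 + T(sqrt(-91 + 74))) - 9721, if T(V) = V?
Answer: -17283 + I*sqrt(17) ≈ -17283.0 + 4.1231*I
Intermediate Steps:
(-7562 + T(sqrt(-91 + 74))) - 9721 = (-7562 + sqrt(-91 + 74)) - 9721 = (-7562 + sqrt(-17)) - 9721 = (-7562 + I*sqrt(17)) - 9721 = -17283 + I*sqrt(17)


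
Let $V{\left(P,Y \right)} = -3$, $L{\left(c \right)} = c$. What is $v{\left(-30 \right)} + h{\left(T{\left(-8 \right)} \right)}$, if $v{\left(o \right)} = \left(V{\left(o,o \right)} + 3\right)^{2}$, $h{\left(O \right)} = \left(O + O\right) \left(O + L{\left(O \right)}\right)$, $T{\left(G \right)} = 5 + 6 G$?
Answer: $7396$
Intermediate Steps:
$h{\left(O \right)} = 4 O^{2}$ ($h{\left(O \right)} = \left(O + O\right) \left(O + O\right) = 2 O 2 O = 4 O^{2}$)
$v{\left(o \right)} = 0$ ($v{\left(o \right)} = \left(-3 + 3\right)^{2} = 0^{2} = 0$)
$v{\left(-30 \right)} + h{\left(T{\left(-8 \right)} \right)} = 0 + 4 \left(5 + 6 \left(-8\right)\right)^{2} = 0 + 4 \left(5 - 48\right)^{2} = 0 + 4 \left(-43\right)^{2} = 0 + 4 \cdot 1849 = 0 + 7396 = 7396$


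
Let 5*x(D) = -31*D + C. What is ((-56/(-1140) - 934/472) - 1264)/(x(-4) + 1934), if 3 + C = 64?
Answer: -85146431/132569460 ≈ -0.64228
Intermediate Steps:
C = 61 (C = -3 + 64 = 61)
x(D) = 61/5 - 31*D/5 (x(D) = (-31*D + 61)/5 = (61 - 31*D)/5 = 61/5 - 31*D/5)
((-56/(-1140) - 934/472) - 1264)/(x(-4) + 1934) = ((-56/(-1140) - 934/472) - 1264)/((61/5 - 31/5*(-4)) + 1934) = ((-56*(-1/1140) - 934*1/472) - 1264)/((61/5 + 124/5) + 1934) = ((14/285 - 467/236) - 1264)/(37 + 1934) = (-129791/67260 - 1264)/1971 = -85146431/67260*1/1971 = -85146431/132569460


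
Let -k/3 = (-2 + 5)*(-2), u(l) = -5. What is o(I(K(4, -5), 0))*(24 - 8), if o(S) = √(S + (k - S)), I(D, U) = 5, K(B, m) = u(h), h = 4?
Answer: 48*√2 ≈ 67.882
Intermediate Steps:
K(B, m) = -5
k = 18 (k = -3*(-2 + 5)*(-2) = -9*(-2) = -3*(-6) = 18)
o(S) = 3*√2 (o(S) = √(S + (18 - S)) = √18 = 3*√2)
o(I(K(4, -5), 0))*(24 - 8) = (3*√2)*(24 - 8) = (3*√2)*16 = 48*√2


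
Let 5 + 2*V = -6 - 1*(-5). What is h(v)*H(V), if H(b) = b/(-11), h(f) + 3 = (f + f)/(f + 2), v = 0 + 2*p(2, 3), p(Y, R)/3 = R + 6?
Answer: -45/154 ≈ -0.29221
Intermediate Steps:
p(Y, R) = 18 + 3*R (p(Y, R) = 3*(R + 6) = 3*(6 + R) = 18 + 3*R)
v = 54 (v = 0 + 2*(18 + 3*3) = 0 + 2*(18 + 9) = 0 + 2*27 = 0 + 54 = 54)
V = -3 (V = -5/2 + (-6 - 1*(-5))/2 = -5/2 + (-6 + 5)/2 = -5/2 + (½)*(-1) = -5/2 - ½ = -3)
h(f) = -3 + 2*f/(2 + f) (h(f) = -3 + (f + f)/(f + 2) = -3 + (2*f)/(2 + f) = -3 + 2*f/(2 + f))
H(b) = -b/11 (H(b) = b*(-1/11) = -b/11)
h(v)*H(V) = ((-6 - 1*54)/(2 + 54))*(-1/11*(-3)) = ((-6 - 54)/56)*(3/11) = ((1/56)*(-60))*(3/11) = -15/14*3/11 = -45/154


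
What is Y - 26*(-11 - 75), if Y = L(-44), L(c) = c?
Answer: 2192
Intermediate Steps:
Y = -44
Y - 26*(-11 - 75) = -44 - 26*(-11 - 75) = -44 - 26*(-86) = -44 + 2236 = 2192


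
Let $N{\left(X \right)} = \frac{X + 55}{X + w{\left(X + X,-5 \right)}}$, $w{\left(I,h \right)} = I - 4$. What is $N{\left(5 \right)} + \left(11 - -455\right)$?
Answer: $\frac{5186}{11} \approx 471.45$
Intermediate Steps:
$w{\left(I,h \right)} = -4 + I$
$N{\left(X \right)} = \frac{55 + X}{-4 + 3 X}$ ($N{\left(X \right)} = \frac{X + 55}{X + \left(-4 + \left(X + X\right)\right)} = \frac{55 + X}{X + \left(-4 + 2 X\right)} = \frac{55 + X}{-4 + 3 X}$)
$N{\left(5 \right)} + \left(11 - -455\right) = \frac{55 + 5}{-4 + 3 \cdot 5} + \left(11 - -455\right) = \frac{1}{-4 + 15} \cdot 60 + \left(11 + 455\right) = \frac{1}{11} \cdot 60 + 466 = \frac{60}{11} + 466 = \frac{5186}{11}$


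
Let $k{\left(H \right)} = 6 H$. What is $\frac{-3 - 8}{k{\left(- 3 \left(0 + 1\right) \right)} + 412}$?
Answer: $- \frac{11}{394} \approx -0.027919$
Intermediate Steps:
$\frac{-3 - 8}{k{\left(- 3 \left(0 + 1\right) \right)} + 412} = \frac{-3 - 8}{6 \left(- 3 \left(0 + 1\right)\right) + 412} = - \frac{11}{6 \left(\left(-3\right) 1\right) + 412} = - \frac{11}{6 \left(-3\right) + 412} = - \frac{11}{-18 + 412} = - \frac{11}{394}$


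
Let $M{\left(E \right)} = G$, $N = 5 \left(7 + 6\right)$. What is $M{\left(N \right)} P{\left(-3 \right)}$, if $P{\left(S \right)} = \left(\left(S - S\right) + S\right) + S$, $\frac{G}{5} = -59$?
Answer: $1770$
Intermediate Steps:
$G = -295$ ($G = 5 \left(-59\right) = -295$)
$P{\left(S \right)} = 2 S$ ($P{\left(S \right)} = \left(0 + S\right) + S = S + S = 2 S$)
$N = 65$ ($N = 5 \cdot 13 = 65$)
$M{\left(E \right)} = -295$
$M{\left(N \right)} P{\left(-3 \right)} = - 295 \cdot 2 \left(-3\right) = \left(-295\right) \left(-6\right) = 1770$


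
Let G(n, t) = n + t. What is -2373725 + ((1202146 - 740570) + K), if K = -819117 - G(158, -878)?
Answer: -2730546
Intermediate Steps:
K = -818397 (K = -819117 - (158 - 878) = -819117 - 1*(-720) = -819117 + 720 = -818397)
-2373725 + ((1202146 - 740570) + K) = -2373725 + ((1202146 - 740570) - 818397) = -2373725 + (461576 - 818397) = -2373725 - 356821 = -2730546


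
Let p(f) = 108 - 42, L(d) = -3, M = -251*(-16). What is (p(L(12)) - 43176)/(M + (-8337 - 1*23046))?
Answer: 43110/27367 ≈ 1.5753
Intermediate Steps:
M = 4016
p(f) = 66
(p(L(12)) - 43176)/(M + (-8337 - 1*23046)) = (66 - 43176)/(4016 + (-8337 - 1*23046)) = -43110/(4016 + (-8337 - 23046)) = -43110/(4016 - 31383) = -43110/(-27367) = -43110*(-1/27367) = 43110/27367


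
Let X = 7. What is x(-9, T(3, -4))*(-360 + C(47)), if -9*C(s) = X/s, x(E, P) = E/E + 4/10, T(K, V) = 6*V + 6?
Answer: -1066009/2115 ≈ -504.02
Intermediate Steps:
T(K, V) = 6 + 6*V
x(E, P) = 7/5 (x(E, P) = 1 + 4*(1/10) = 1 + 2/5 = 7/5)
C(s) = -7/(9*s)
x(-9, T(3, -4))*(-360 + C(47)) = 7*(-360 - 7/9/47)/5 = 7*(-360 - 7/9*1/47)/5 = 7*(-360 - 7/423)/5 = (7/5)*(-152287/423) = -1066009/2115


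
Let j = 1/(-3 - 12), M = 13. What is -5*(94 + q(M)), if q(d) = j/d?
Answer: -18329/39 ≈ -469.97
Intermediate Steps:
j = -1/15 (j = 1/(-15) = -1/15 ≈ -0.066667)
q(d) = -1/(15*d)
-5*(94 + q(M)) = -5*(94 - 1/15/13) = -5*(94 - 1/15*1/13) = -5*(94 - 1/195) = -5*18329/195 = -18329/39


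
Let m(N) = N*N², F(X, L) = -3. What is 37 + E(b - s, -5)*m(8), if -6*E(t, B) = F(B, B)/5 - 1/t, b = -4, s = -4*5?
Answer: 1403/15 ≈ 93.533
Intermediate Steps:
s = -20
m(N) = N³
E(t, B) = ⅒ + 1/(6*t) (E(t, B) = -(-3/5 - 1/t)/6 = -(-3*⅕ - 1/t)/6 = -(-⅗ - 1/t)/6 = ⅒ + 1/(6*t))
37 + E(b - s, -5)*m(8) = 37 + ((5 + 3*(-4 - 1*(-20)))/(30*(-4 - 1*(-20))))*8³ = 37 + ((5 + 3*(-4 + 20))/(30*(-4 + 20)))*512 = 37 + ((1/30)*(5 + 3*16)/16)*512 = 37 + ((1/30)*(1/16)*(5 + 48))*512 = 37 + ((1/30)*(1/16)*53)*512 = 37 + (53/480)*512 = 37 + 848/15 = 1403/15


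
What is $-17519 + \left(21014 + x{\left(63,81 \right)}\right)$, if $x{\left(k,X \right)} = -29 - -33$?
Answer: $3499$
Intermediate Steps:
$x{\left(k,X \right)} = 4$ ($x{\left(k,X \right)} = -29 + 33 = 4$)
$-17519 + \left(21014 + x{\left(63,81 \right)}\right) = -17519 + \left(21014 + 4\right) = -17519 + 21018 = 3499$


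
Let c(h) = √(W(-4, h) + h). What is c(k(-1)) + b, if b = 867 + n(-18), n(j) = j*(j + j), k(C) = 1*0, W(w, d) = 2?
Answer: 1515 + √2 ≈ 1516.4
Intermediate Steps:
k(C) = 0
n(j) = 2*j² (n(j) = j*(2*j) = 2*j²)
c(h) = √(2 + h)
b = 1515 (b = 867 + 2*(-18)² = 867 + 2*324 = 867 + 648 = 1515)
c(k(-1)) + b = √(2 + 0) + 1515 = √2 + 1515 = 1515 + √2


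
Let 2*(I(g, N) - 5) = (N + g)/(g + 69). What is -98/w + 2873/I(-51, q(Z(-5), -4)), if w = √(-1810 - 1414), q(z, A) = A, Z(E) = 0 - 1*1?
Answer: 103428/125 + 49*I*√806/806 ≈ 827.42 + 1.726*I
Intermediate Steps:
Z(E) = -1 (Z(E) = 0 - 1 = -1)
I(g, N) = 5 + (N + g)/(2*(69 + g)) (I(g, N) = 5 + ((N + g)/(g + 69))/2 = 5 + ((N + g)/(69 + g))/2 = 5 + (N + g)/(2*(69 + g)))
w = 2*I*√806 (w = √(-3224) = 2*I*√806 ≈ 56.78*I)
-98/w + 2873/I(-51, q(Z(-5), -4)) = -98*(-I*√806/1612) + 2873/(((690 - 4 + 11*(-51))/(2*(69 - 51)))) = -(-49)*I*√806/806 + 2873/(((½)*(690 - 4 - 561)/18)) = 49*I*√806/806 + 2873/(((½)*(1/18)*125)) = 49*I*√806/806 + 2873/(125/36) = 49*I*√806/806 + 2873*(36/125) = 49*I*√806/806 + 103428/125 = 103428/125 + 49*I*√806/806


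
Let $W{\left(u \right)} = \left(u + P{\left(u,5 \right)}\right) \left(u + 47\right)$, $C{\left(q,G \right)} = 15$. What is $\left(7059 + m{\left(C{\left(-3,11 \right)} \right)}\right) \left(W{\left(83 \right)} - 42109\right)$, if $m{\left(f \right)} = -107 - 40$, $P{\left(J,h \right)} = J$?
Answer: $-141896448$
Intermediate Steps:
$m{\left(f \right)} = -147$ ($m{\left(f \right)} = -107 - 40 = -147$)
$W{\left(u \right)} = 2 u \left(47 + u\right)$ ($W{\left(u \right)} = \left(u + u\right) \left(u + 47\right) = 2 u \left(47 + u\right)$)
$\left(7059 + m{\left(C{\left(-3,11 \right)} \right)}\right) \left(W{\left(83 \right)} - 42109\right) = \left(7059 - 147\right) \left(2 \cdot 83 \left(47 + 83\right) - 42109\right) = 6912 \left(2 \cdot 83 \cdot 130 - 42109\right) = 6912 \left(21580 - 42109\right) = 6912 \left(-20529\right) = -141896448$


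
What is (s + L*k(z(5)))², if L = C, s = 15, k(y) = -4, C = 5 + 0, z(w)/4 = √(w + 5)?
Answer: 25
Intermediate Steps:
z(w) = 4*√(5 + w) (z(w) = 4*√(w + 5) = 4*√(5 + w))
C = 5
L = 5
(s + L*k(z(5)))² = (15 + 5*(-4))² = (15 - 20)² = (-5)² = 25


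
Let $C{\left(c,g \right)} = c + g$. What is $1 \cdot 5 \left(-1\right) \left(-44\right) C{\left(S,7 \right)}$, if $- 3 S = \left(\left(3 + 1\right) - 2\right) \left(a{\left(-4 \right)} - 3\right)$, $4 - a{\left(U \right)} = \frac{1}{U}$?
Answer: $\frac{4070}{3} \approx 1356.7$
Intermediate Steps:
$a{\left(U \right)} = 4 - \frac{1}{U}$
$S = - \frac{5}{6}$ ($S = - \frac{\left(\left(3 + 1\right) - 2\right) \left(\left(4 - \frac{1}{-4}\right) - 3\right)}{3} = - \frac{\left(4 - 2\right) \left(\left(4 - - \frac{1}{4}\right) - 3\right)}{3} = - \frac{2 \left(\left(4 + \frac{1}{4}\right) - 3\right)}{3} = - \frac{2 \left(\frac{17}{4} - 3\right)}{3} = - \frac{2 \cdot \frac{5}{4}}{3} = \left(- \frac{1}{3}\right) \frac{5}{2} = - \frac{5}{6} \approx -0.83333$)
$1 \cdot 5 \left(-1\right) \left(-44\right) C{\left(S,7 \right)} = 1 \cdot 5 \left(-1\right) \left(-44\right) \left(- \frac{5}{6} + 7\right) = 5 \left(-1\right) \left(-44\right) \frac{37}{6} = \left(-5\right) \left(-44\right) \frac{37}{6} = 220 \cdot \frac{37}{6} = \frac{4070}{3}$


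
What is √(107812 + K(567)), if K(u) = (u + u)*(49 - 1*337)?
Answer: 2*I*√54695 ≈ 467.74*I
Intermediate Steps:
K(u) = -576*u (K(u) = (2*u)*(49 - 337) = (2*u)*(-288) = -576*u)
√(107812 + K(567)) = √(107812 - 576*567) = √(107812 - 326592) = √(-218780) = 2*I*√54695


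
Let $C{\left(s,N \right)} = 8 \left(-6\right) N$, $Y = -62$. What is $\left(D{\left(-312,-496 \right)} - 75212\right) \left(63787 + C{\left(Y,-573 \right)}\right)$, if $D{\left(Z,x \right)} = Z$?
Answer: $-6894661484$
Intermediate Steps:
$C{\left(s,N \right)} = - 48 N$
$\left(D{\left(-312,-496 \right)} - 75212\right) \left(63787 + C{\left(Y,-573 \right)}\right) = \left(-312 - 75212\right) \left(63787 - -27504\right) = - 75524 \left(63787 + 27504\right) = \left(-75524\right) 91291 = -6894661484$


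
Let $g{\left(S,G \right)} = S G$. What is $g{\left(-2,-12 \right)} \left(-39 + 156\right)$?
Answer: $2808$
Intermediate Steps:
$g{\left(S,G \right)} = G S$
$g{\left(-2,-12 \right)} \left(-39 + 156\right) = \left(-12\right) \left(-2\right) \left(-39 + 156\right) = 24 \cdot 117 = 2808$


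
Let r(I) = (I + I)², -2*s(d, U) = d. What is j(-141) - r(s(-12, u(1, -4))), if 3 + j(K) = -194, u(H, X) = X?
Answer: -341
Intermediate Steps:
s(d, U) = -d/2
j(K) = -197 (j(K) = -3 - 194 = -197)
r(I) = 4*I² (r(I) = (2*I)² = 4*I²)
j(-141) - r(s(-12, u(1, -4))) = -197 - 4*(-½*(-12))² = -197 - 4*6² = -197 - 4*36 = -197 - 1*144 = -197 - 144 = -341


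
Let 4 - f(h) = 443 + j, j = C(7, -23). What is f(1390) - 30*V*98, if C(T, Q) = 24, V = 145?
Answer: -426763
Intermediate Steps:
j = 24
f(h) = -463 (f(h) = 4 - (443 + 24) = 4 - 1*467 = 4 - 467 = -463)
f(1390) - 30*V*98 = -463 - 30*145*98 = -463 - 4350*98 = -463 - 426300 = -426763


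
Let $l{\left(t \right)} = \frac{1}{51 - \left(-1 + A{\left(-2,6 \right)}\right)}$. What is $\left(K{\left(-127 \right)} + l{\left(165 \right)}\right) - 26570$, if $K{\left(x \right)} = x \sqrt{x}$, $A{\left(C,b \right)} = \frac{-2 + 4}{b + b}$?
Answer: $- \frac{8263264}{311} - 127 i \sqrt{127} \approx -26570.0 - 1431.2 i$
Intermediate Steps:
$A{\left(C,b \right)} = \frac{1}{b}$ ($A{\left(C,b \right)} = \frac{2}{2 b} = 2 \frac{1}{2 b} = \frac{1}{b}$)
$K{\left(x \right)} = x^{\frac{3}{2}}$
$l{\left(t \right)} = \frac{6}{311}$ ($l{\left(t \right)} = \frac{1}{51 + \left(- \frac{1}{6} + 1\right)} = \frac{1}{51 + \frac{5}{6}} = \frac{1}{\frac{311}{6}} = \frac{6}{311}$)
$\left(K{\left(-127 \right)} + l{\left(165 \right)}\right) - 26570 = \left(\left(-127\right)^{\frac{3}{2}} + \frac{6}{311}\right) - 26570 = \left(- 127 i \sqrt{127} + \frac{6}{311}\right) - 26570 = \left(\frac{6}{311} - 127 i \sqrt{127}\right) - 26570 = - \frac{8263264}{311} - 127 i \sqrt{127}$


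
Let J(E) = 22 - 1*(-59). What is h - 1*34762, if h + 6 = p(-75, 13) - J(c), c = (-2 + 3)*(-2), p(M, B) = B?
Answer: -34836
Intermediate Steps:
c = -2 (c = 1*(-2) = -2)
J(E) = 81 (J(E) = 22 + 59 = 81)
h = -74 (h = -6 + (13 - 1*81) = -6 + (13 - 81) = -6 - 68 = -74)
h - 1*34762 = -74 - 1*34762 = -74 - 34762 = -34836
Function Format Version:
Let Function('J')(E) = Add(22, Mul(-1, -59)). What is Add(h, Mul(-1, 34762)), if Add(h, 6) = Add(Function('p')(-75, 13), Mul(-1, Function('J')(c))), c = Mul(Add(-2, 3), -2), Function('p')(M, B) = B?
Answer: -34836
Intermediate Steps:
c = -2 (c = Mul(1, -2) = -2)
Function('J')(E) = 81 (Function('J')(E) = Add(22, 59) = 81)
h = -74 (h = Add(-6, Add(13, Mul(-1, 81))) = Add(-6, Add(13, -81)) = Add(-6, -68) = -74)
Add(h, Mul(-1, 34762)) = Add(-74, Mul(-1, 34762)) = Add(-74, -34762) = -34836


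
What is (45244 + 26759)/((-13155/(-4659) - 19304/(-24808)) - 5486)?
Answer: -346755863559/26402424284 ≈ -13.133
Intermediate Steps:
(45244 + 26759)/((-13155/(-4659) - 19304/(-24808)) - 5486) = 72003/((-13155*(-1/4659) - 19304*(-1/24808)) - 5486) = 72003/((4385/1553 + 2413/3101) - 5486) = 72003/(17345274/4815853 - 5486) = 72003/(-26402424284/4815853) = 72003*(-4815853/26402424284) = -346755863559/26402424284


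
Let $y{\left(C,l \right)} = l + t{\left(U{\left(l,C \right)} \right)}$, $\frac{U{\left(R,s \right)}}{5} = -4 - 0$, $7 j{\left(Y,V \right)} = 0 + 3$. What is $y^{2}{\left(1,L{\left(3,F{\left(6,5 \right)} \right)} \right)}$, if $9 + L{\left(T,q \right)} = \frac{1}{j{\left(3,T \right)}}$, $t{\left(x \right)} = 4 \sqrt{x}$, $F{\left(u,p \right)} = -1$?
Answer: $- \frac{2480}{9} - \frac{320 i \sqrt{5}}{3} \approx -275.56 - 238.51 i$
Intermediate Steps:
$j{\left(Y,V \right)} = \frac{3}{7}$ ($j{\left(Y,V \right)} = \frac{0 + 3}{7} = \frac{1}{7} \cdot 3 = \frac{3}{7}$)
$U{\left(R,s \right)} = -20$ ($U{\left(R,s \right)} = 5 \left(-4 - 0\right) = 5 \left(-4 + 0\right) = 5 \left(-4\right) = -20$)
$L{\left(T,q \right)} = - \frac{20}{3}$ ($L{\left(T,q \right)} = -9 + \frac{1}{\frac{3}{7}} = -9 + \frac{7}{3} = - \frac{20}{3}$)
$y{\left(C,l \right)} = l + 8 i \sqrt{5}$ ($y{\left(C,l \right)} = l + 4 \sqrt{-20} = l + 4 \cdot 2 i \sqrt{5} = l + 8 i \sqrt{5}$)
$y^{2}{\left(1,L{\left(3,F{\left(6,5 \right)} \right)} \right)} = \left(- \frac{20}{3} + 8 i \sqrt{5}\right)^{2}$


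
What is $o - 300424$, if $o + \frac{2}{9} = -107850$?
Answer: $- \frac{3674468}{9} \approx -4.0827 \cdot 10^{5}$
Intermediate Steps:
$o = - \frac{970652}{9}$ ($o = - \frac{2}{9} - 107850 = - \frac{970652}{9} \approx -1.0785 \cdot 10^{5}$)
$o - 300424 = - \frac{970652}{9} - 300424 = - \frac{3674468}{9}$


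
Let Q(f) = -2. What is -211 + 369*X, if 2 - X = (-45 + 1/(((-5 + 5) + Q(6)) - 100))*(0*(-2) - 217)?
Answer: -122520463/34 ≈ -3.6035e+6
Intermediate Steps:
X = -996043/102 (X = 2 - (-45 + 1/(((-5 + 5) - 2) - 100))*(0*(-2) - 217) = 2 - (-45 + 1/((0 - 2) - 100))*(0 - 217) = 2 - (-45 + 1/(-2 - 100))*(-217) = 2 - (-45 + 1/(-102))*(-217) = 2 - (-45 - 1/102)*(-217) = 2 - (-4591)*(-217)/102 = 2 - 1*996247/102 = 2 - 996247/102 = -996043/102 ≈ -9765.1)
-211 + 369*X = -211 + 369*(-996043/102) = -211 - 122513289/34 = -122520463/34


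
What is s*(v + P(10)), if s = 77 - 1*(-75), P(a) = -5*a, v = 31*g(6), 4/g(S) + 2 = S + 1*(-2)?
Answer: 1824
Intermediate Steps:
g(S) = 4/(-4 + S) (g(S) = 4/(-2 + (S + 1*(-2))) = 4/(-2 + (S - 2)) = 4/(-2 + (-2 + S)) = 4/(-4 + S))
v = 62 (v = 31*(4/(-4 + 6)) = 31*(4/2) = 31*(4*(1/2)) = 31*2 = 62)
s = 152 (s = 77 + 75 = 152)
s*(v + P(10)) = 152*(62 - 5*10) = 152*(62 - 50) = 152*12 = 1824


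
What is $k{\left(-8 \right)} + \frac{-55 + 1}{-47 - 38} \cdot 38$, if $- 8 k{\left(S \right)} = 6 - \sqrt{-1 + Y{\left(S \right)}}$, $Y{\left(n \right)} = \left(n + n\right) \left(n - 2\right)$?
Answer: $\frac{7953}{340} + \frac{\sqrt{159}}{8} \approx 24.967$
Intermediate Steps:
$Y{\left(n \right)} = 2 n \left(-2 + n\right)$
$k{\left(S \right)} = - \frac{3}{4} + \frac{\sqrt{-1 + 2 S \left(-2 + S\right)}}{8}$ ($k{\left(S \right)} = - \frac{6 - \sqrt{-1 + 2 S \left(-2 + S\right)}}{8} = - \frac{3}{4} + \frac{\sqrt{-1 + 2 S \left(-2 + S\right)}}{8}$)
$k{\left(-8 \right)} + \frac{-55 + 1}{-47 - 38} \cdot 38 = \left(- \frac{3}{4} + \frac{\sqrt{-1 + 2 \left(-8\right) \left(-2 - 8\right)}}{8}\right) + \frac{-55 + 1}{-47 - 38} \cdot 38 = \left(- \frac{3}{4} + \frac{\sqrt{-1 + 2 \left(-8\right) \left(-10\right)}}{8}\right) + - \frac{54}{-47 - 38} \cdot 38 = \left(- \frac{3}{4} + \frac{\sqrt{-1 + 160}}{8}\right) + - \frac{54}{-85} \cdot 38 = \left(- \frac{3}{4} + \frac{\sqrt{159}}{8}\right) + \left(-54\right) \left(- \frac{1}{85}\right) 38 = \left(- \frac{3}{4} + \frac{\sqrt{159}}{8}\right) + \frac{54}{85} \cdot 38 = \left(- \frac{3}{4} + \frac{\sqrt{159}}{8}\right) + \frac{2052}{85} = \frac{7953}{340} + \frac{\sqrt{159}}{8}$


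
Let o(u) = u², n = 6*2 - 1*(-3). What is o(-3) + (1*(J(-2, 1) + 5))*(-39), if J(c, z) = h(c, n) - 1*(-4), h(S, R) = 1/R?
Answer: -1723/5 ≈ -344.60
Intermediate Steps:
n = 15 (n = 12 + 3 = 15)
J(c, z) = 61/15 (J(c, z) = 1/15 - 1*(-4) = 1/15 + 4 = 61/15)
o(-3) + (1*(J(-2, 1) + 5))*(-39) = (-3)² + (1*(61/15 + 5))*(-39) = 9 + (1*(136/15))*(-39) = 9 + (136/15)*(-39) = 9 - 1768/5 = -1723/5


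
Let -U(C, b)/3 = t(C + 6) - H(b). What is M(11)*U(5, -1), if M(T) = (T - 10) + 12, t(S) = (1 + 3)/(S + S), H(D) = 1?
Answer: 351/11 ≈ 31.909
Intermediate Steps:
t(S) = 2/S (t(S) = 4/((2*S)) = 4*(1/(2*S)) = 2/S)
M(T) = 2 + T (M(T) = (-10 + T) + 12 = 2 + T)
U(C, b) = 3 - 6/(6 + C) (U(C, b) = -3*(2/(C + 6) - 1*1) = -3*(2/(6 + C) - 1) = -3*(-1 + 2/(6 + C)) = 3 - 6/(6 + C))
M(11)*U(5, -1) = (2 + 11)*(3*(4 + 5)/(6 + 5)) = 13*(3*9/11) = 13*(3*(1/11)*9) = 13*(27/11) = 351/11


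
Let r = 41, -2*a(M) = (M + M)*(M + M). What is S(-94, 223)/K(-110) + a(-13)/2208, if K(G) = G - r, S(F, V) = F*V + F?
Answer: 23220305/166704 ≈ 139.29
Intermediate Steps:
a(M) = -2*M**2 (a(M) = -(M + M)*(M + M)/2 = -2*M*2*M/2 = -2*M**2)
S(F, V) = F + F*V
K(G) = -41 + G (K(G) = G - 1*41 = G - 41 = -41 + G)
S(-94, 223)/K(-110) + a(-13)/2208 = (-94*(1 + 223))/(-41 - 110) - 2*(-13)**2/2208 = -94*224/(-151) - 2*169*(1/2208) = -21056*(-1/151) - 338*1/2208 = 21056/151 - 169/1104 = 23220305/166704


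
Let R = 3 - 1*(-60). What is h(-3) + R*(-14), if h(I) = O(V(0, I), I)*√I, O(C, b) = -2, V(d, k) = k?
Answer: -882 - 2*I*√3 ≈ -882.0 - 3.4641*I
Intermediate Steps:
h(I) = -2*√I
R = 63 (R = 3 + 60 = 63)
h(-3) + R*(-14) = -2*I*√3 + 63*(-14) = -2*I*√3 - 882 = -882 - 2*I*√3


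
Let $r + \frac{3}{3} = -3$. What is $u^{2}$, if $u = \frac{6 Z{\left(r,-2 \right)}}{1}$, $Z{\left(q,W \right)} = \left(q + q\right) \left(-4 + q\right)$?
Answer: $147456$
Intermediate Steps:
$r = -4$ ($r = -1 - 3 = -4$)
$Z{\left(q,W \right)} = 2 q \left(-4 + q\right)$
$u = 384$ ($u = \frac{6 \cdot 2 \left(-4\right) \left(-4 - 4\right)}{1} = 6 \cdot 2 \left(-4\right) \left(-8\right) 1 = 6 \cdot 64 \cdot 1 = 384 \cdot 1 = 384$)
$u^{2} = 384^{2} = 147456$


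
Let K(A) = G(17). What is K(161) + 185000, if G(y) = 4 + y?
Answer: 185021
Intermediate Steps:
K(A) = 21 (K(A) = 4 + 17 = 21)
K(161) + 185000 = 21 + 185000 = 185021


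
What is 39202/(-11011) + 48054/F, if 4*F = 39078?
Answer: 7494290/5516511 ≈ 1.3585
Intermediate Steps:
F = 19539/2 (F = (¼)*39078 = 19539/2 ≈ 9769.5)
39202/(-11011) + 48054/F = 39202/(-11011) + 48054/(19539/2) = 39202*(-1/11011) + 48054*(2/19539) = -39202/11011 + 32036/6513 = 7494290/5516511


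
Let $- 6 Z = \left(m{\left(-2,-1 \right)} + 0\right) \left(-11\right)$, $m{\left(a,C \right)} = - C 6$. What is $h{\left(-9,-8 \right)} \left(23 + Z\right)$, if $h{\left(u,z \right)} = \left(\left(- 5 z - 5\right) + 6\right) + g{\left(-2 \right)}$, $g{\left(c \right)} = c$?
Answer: $1326$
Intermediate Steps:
$m{\left(a,C \right)} = - 6 C$
$h{\left(u,z \right)} = -1 - 5 z$ ($h{\left(u,z \right)} = \left(\left(- 5 z - 5\right) + 6\right) - 2 = \left(\left(-5 - 5 z\right) + 6\right) - 2 = \left(1 - 5 z\right) - 2 = -1 - 5 z$)
$Z = 11$ ($Z = - \frac{\left(\left(-6\right) \left(-1\right) + 0\right) \left(-11\right)}{6} = - \frac{\left(6 + 0\right) \left(-11\right)}{6} = - \frac{6 \left(-11\right)}{6} = \left(- \frac{1}{6}\right) \left(-66\right) = 11$)
$h{\left(-9,-8 \right)} \left(23 + Z\right) = \left(-1 - -40\right) \left(23 + 11\right) = \left(-1 + 40\right) 34 = 39 \cdot 34 = 1326$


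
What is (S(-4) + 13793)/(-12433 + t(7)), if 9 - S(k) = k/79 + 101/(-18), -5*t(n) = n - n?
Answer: -19634495/17679726 ≈ -1.1106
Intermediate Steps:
t(n) = 0 (t(n) = -(n - n)/5 = -⅕*0 = 0)
S(k) = 263/18 - k/79 (S(k) = 9 - (k/79 + 101/(-18)) = 9 - (k*(1/79) + 101*(-1/18)) = 9 - (k/79 - 101/18) = 9 - (-101/18 + k/79) = 9 + (101/18 - k/79) = 263/18 - k/79)
(S(-4) + 13793)/(-12433 + t(7)) = ((263/18 - 1/79*(-4)) + 13793)/(-12433 + 0) = ((263/18 + 4/79) + 13793)/(-12433) = (20849/1422 + 13793)*(-1/12433) = (19634495/1422)*(-1/12433) = -19634495/17679726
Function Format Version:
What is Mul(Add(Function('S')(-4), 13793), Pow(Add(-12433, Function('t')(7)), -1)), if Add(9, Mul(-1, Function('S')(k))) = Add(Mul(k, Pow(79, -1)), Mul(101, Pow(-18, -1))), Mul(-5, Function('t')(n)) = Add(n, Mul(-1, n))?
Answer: Rational(-19634495, 17679726) ≈ -1.1106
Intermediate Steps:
Function('t')(n) = 0 (Function('t')(n) = Mul(Rational(-1, 5), Add(n, Mul(-1, n))) = Mul(Rational(-1, 5), 0) = 0)
Function('S')(k) = Add(Rational(263, 18), Mul(Rational(-1, 79), k)) (Function('S')(k) = Add(9, Mul(-1, Add(Mul(k, Pow(79, -1)), Mul(101, Pow(-18, -1))))) = Add(9, Mul(-1, Add(Mul(k, Rational(1, 79)), Mul(101, Rational(-1, 18))))) = Add(9, Mul(-1, Add(Mul(Rational(1, 79), k), Rational(-101, 18)))) = Add(9, Mul(-1, Add(Rational(-101, 18), Mul(Rational(1, 79), k)))) = Add(9, Add(Rational(101, 18), Mul(Rational(-1, 79), k))) = Add(Rational(263, 18), Mul(Rational(-1, 79), k)))
Mul(Add(Function('S')(-4), 13793), Pow(Add(-12433, Function('t')(7)), -1)) = Mul(Add(Add(Rational(263, 18), Mul(Rational(-1, 79), -4)), 13793), Pow(Add(-12433, 0), -1)) = Mul(Add(Add(Rational(263, 18), Rational(4, 79)), 13793), Pow(-12433, -1)) = Mul(Add(Rational(20849, 1422), 13793), Rational(-1, 12433)) = Mul(Rational(19634495, 1422), Rational(-1, 12433)) = Rational(-19634495, 17679726)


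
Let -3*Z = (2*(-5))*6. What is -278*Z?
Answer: -5560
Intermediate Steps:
Z = 20 (Z = -2*(-5)*6/3 = -(-10)*6/3 = -⅓*(-60) = 20)
-278*Z = -278*20 = -5560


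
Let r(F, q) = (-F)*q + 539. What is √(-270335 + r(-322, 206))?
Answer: 2*I*√50866 ≈ 451.07*I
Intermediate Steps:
r(F, q) = 539 - F*q (r(F, q) = -F*q + 539 = 539 - F*q)
√(-270335 + r(-322, 206)) = √(-270335 + (539 - 1*(-322)*206)) = √(-270335 + (539 + 66332)) = √(-270335 + 66871) = √(-203464) = 2*I*√50866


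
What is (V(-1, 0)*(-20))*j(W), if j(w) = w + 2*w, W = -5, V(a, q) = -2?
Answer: -600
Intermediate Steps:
j(w) = 3*w
(V(-1, 0)*(-20))*j(W) = (-2*(-20))*(3*(-5)) = 40*(-15) = -600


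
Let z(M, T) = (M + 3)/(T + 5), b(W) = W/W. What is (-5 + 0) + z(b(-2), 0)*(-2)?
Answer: -33/5 ≈ -6.6000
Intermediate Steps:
b(W) = 1
z(M, T) = (3 + M)/(5 + T)
(-5 + 0) + z(b(-2), 0)*(-2) = (-5 + 0) + ((3 + 1)/(5 + 0))*(-2) = -5 + (4/5)*(-2) = -5 + ((⅕)*4)*(-2) = -5 + (⅘)*(-2) = -5 - 8/5 = -33/5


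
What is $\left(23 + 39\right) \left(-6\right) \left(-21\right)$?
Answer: $7812$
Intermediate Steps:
$\left(23 + 39\right) \left(-6\right) \left(-21\right) = 62 \left(-6\right) \left(-21\right) = \left(-372\right) \left(-21\right) = 7812$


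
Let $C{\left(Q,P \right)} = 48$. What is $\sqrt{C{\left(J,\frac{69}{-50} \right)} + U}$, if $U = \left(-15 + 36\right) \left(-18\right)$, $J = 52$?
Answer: $i \sqrt{330} \approx 18.166 i$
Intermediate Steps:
$U = -378$ ($U = 21 \left(-18\right) = -378$)
$\sqrt{C{\left(J,\frac{69}{-50} \right)} + U} = \sqrt{48 - 378} = \sqrt{-330} = i \sqrt{330}$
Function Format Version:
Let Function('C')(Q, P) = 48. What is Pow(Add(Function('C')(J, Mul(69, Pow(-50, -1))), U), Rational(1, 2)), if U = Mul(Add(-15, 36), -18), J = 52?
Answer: Mul(I, Pow(330, Rational(1, 2))) ≈ Mul(18.166, I)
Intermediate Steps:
U = -378 (U = Mul(21, -18) = -378)
Pow(Add(Function('C')(J, Mul(69, Pow(-50, -1))), U), Rational(1, 2)) = Pow(Add(48, -378), Rational(1, 2)) = Pow(-330, Rational(1, 2)) = Mul(I, Pow(330, Rational(1, 2)))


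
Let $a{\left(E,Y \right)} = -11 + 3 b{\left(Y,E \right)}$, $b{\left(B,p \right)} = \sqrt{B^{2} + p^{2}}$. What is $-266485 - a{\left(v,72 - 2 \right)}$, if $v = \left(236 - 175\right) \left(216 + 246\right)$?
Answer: $-266474 - 42 \sqrt{4052194} \approx -3.5102 \cdot 10^{5}$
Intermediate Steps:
$v = 28182$ ($v = 61 \cdot 462 = 28182$)
$a{\left(E,Y \right)} = -11 + 3 \sqrt{E^{2} + Y^{2}}$ ($a{\left(E,Y \right)} = -11 + 3 \sqrt{Y^{2} + E^{2}} = -11 + 3 \sqrt{E^{2} + Y^{2}}$)
$-266485 - a{\left(v,72 - 2 \right)} = -266485 - \left(-11 + 3 \sqrt{28182^{2} + \left(72 - 2\right)^{2}}\right) = -266485 - \left(-11 + 3 \sqrt{794225124 + 70^{2}}\right) = -266485 - \left(-11 + 3 \sqrt{794225124 + 4900}\right) = -266485 - \left(-11 + 3 \sqrt{794230024}\right) = -266485 - \left(-11 + 3 \cdot 14 \sqrt{4052194}\right) = -266485 - \left(-11 + 42 \sqrt{4052194}\right) = -266485 + \left(11 - 42 \sqrt{4052194}\right) = -266474 - 42 \sqrt{4052194}$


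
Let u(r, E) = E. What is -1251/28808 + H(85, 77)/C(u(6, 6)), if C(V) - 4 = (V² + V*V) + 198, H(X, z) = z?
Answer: 937721/3946696 ≈ 0.23760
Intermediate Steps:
C(V) = 202 + 2*V² (C(V) = 4 + ((V² + V*V) + 198) = 4 + ((V² + V²) + 198) = 4 + (2*V² + 198) = 4 + (198 + 2*V²) = 202 + 2*V²)
-1251/28808 + H(85, 77)/C(u(6, 6)) = -1251/28808 + 77/(202 + 2*6²) = -1251*1/28808 + 77/(202 + 2*36) = -1251/28808 + 77/(202 + 72) = -1251/28808 + 77/274 = 937721/3946696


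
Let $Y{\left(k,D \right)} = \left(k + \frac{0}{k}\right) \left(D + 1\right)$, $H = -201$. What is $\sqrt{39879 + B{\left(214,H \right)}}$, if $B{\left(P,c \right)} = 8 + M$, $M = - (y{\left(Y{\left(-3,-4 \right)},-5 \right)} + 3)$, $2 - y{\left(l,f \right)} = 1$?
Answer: $\sqrt{39883} \approx 199.71$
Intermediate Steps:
$Y{\left(k,D \right)} = k \left(1 + D\right)$ ($Y{\left(k,D \right)} = \left(k + 0\right) \left(1 + D\right) = k \left(1 + D\right)$)
$y{\left(l,f \right)} = 1$ ($y{\left(l,f \right)} = 2 - 1 = 1$)
$M = -4$ ($M = - (1 + 3) = \left(-1\right) 4 = -4$)
$B{\left(P,c \right)} = 4$ ($B{\left(P,c \right)} = 8 - 4 = 4$)
$\sqrt{39879 + B{\left(214,H \right)}} = \sqrt{39879 + 4} = \sqrt{39883}$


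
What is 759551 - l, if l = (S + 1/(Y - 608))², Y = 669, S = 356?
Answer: 2354661182/3721 ≈ 6.3280e+5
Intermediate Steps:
l = 471628089/3721 (l = (356 + 1/(669 - 608))² = (356 + 1/61)² = (21717/61)² = 471628089/3721 ≈ 1.2675e+5)
759551 - l = 759551 - 1*471628089/3721 = 759551 - 471628089/3721 = 2354661182/3721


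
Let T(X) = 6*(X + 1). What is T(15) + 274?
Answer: 370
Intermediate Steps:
T(X) = 6 + 6*X (T(X) = 6*(1 + X) = 6 + 6*X)
T(15) + 274 = (6 + 6*15) + 274 = (6 + 90) + 274 = 96 + 274 = 370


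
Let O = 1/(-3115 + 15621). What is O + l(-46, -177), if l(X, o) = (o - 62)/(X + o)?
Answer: 2989157/2788838 ≈ 1.0718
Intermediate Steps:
O = 1/12506 ≈ 7.9962e-5
l(X, o) = (-62 + o)/(X + o)
O + l(-46, -177) = 1/12506 + (-62 - 177)/(-46 - 177) = 1/12506 - 239/(-223) = 1/12506 - 1/223*(-239) = 1/12506 + 239/223 = 2989157/2788838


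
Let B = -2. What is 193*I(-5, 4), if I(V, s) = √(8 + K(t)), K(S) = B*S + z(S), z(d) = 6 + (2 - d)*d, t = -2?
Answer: 193*√10 ≈ 610.32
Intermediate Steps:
z(d) = 6 + d*(2 - d)
K(S) = 6 - S² (K(S) = -2*S + (6 - S² + 2*S) = 6 - S²)
I(V, s) = √10 (I(V, s) = √(8 + (6 - 1*(-2)²)) = √(8 + (6 - 1*4)) = √(8 + (6 - 4)) = √(8 + 2) = √10)
193*I(-5, 4) = 193*√10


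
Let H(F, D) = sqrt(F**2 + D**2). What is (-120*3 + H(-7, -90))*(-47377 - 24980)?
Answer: 26048520 - 72357*sqrt(8149) ≈ 1.9517e+7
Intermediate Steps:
H(F, D) = sqrt(D**2 + F**2)
(-120*3 + H(-7, -90))*(-47377 - 24980) = (-120*3 + sqrt((-90)**2 + (-7)**2))*(-47377 - 24980) = (-360 + sqrt(8100 + 49))*(-72357) = (-360 + sqrt(8149))*(-72357) = 26048520 - 72357*sqrt(8149)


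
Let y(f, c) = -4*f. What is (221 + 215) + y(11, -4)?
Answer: 392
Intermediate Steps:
(221 + 215) + y(11, -4) = (221 + 215) - 4*11 = 436 - 44 = 392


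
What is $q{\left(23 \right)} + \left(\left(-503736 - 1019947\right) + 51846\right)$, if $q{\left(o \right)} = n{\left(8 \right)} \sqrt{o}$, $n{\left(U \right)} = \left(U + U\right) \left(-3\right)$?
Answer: $-1471837 - 48 \sqrt{23} \approx -1.4721 \cdot 10^{6}$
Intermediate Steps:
$n{\left(U \right)} = - 6 U$ ($n{\left(U \right)} = 2 U \left(-3\right) = - 6 U$)
$q{\left(o \right)} = - 48 \sqrt{o}$ ($q{\left(o \right)} = \left(-6\right) 8 \sqrt{o} = - 48 \sqrt{o}$)
$q{\left(23 \right)} + \left(\left(-503736 - 1019947\right) + 51846\right) = - 48 \sqrt{23} + \left(\left(-503736 - 1019947\right) + 51846\right) = - 48 \sqrt{23} + \left(-1523683 + 51846\right) = - 48 \sqrt{23} - 1471837 = -1471837 - 48 \sqrt{23}$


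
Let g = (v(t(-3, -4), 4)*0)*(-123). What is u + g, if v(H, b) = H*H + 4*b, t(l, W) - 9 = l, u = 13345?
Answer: 13345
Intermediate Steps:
t(l, W) = 9 + l
v(H, b) = H**2 + 4*b
g = 0 (g = (((9 - 3)**2 + 4*4)*0)*(-123) = ((6**2 + 16)*0)*(-123) = ((36 + 16)*0)*(-123) = (52*0)*(-123) = 0*(-123) = 0)
u + g = 13345 + 0 = 13345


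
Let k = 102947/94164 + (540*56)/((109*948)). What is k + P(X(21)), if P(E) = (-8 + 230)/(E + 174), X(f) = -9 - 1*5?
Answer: 44976380101/16216924080 ≈ 2.7734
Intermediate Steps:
X(f) = -14 (X(f) = -9 - 5 = -14)
P(E) = 222/(174 + E)
k = 1123769897/810846204 (k = 102947*(1/94164) + 30240/103332 = 102947/94164 + 30240*(1/103332) = 102947/94164 + 2520/8611 = 1123769897/810846204 ≈ 1.3859)
k + P(X(21)) = 1123769897/810846204 + 222/(174 - 14) = 1123769897/810846204 + 222/160 = 1123769897/810846204 + 222*(1/160) = 1123769897/810846204 + 111/80 = 44976380101/16216924080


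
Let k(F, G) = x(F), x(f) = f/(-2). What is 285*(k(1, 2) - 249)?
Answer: -142215/2 ≈ -71108.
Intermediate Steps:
x(f) = -f/2 (x(f) = f*(-½) = -f/2)
k(F, G) = -F/2
285*(k(1, 2) - 249) = 285*(-½*1 - 249) = 285*(-½ - 249) = 285*(-499/2) = -142215/2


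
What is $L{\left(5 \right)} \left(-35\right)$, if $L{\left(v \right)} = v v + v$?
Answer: $-1050$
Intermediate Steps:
$L{\left(v \right)} = v + v^{2}$ ($L{\left(v \right)} = v^{2} + v = v + v^{2}$)
$L{\left(5 \right)} \left(-35\right) = 5 \left(1 + 5\right) \left(-35\right) = 5 \cdot 6 \left(-35\right) = 30 \left(-35\right) = -1050$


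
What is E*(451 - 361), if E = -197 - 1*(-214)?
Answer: 1530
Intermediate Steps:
E = 17 (E = -197 + 214 = 17)
E*(451 - 361) = 17*(451 - 361) = 17*90 = 1530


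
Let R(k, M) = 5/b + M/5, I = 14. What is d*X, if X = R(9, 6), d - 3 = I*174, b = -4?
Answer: -2439/20 ≈ -121.95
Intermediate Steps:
d = 2439 (d = 3 + 14*174 = 3 + 2436 = 2439)
R(k, M) = -5/4 + M/5 (R(k, M) = 5/(-4) + M/5 = 5*(-¼) + M*(⅕) = -5/4 + M/5)
X = -1/20 (X = -5/4 + (⅕)*6 = -5/4 + 6/5 = -1/20 ≈ -0.050000)
d*X = 2439*(-1/20) = -2439/20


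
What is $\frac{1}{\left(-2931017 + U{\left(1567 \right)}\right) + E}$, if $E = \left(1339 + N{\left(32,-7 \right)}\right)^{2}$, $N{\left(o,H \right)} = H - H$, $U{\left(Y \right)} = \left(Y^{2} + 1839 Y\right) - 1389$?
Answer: $\frac{1}{4197717} \approx 2.3822 \cdot 10^{-7}$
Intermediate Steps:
$U{\left(Y \right)} = -1389 + Y^{2} + 1839 Y$
$N{\left(o,H \right)} = 0$
$E = 1792921$ ($E = \left(1339 + 0\right)^{2} = 1339^{2} = 1792921$)
$\frac{1}{\left(-2931017 + U{\left(1567 \right)}\right) + E} = \frac{1}{\left(-2931017 + \left(-1389 + 1567^{2} + 1839 \cdot 1567\right)\right) + 1792921} = \frac{1}{\left(-2931017 + \left(-1389 + 2455489 + 2881713\right)\right) + 1792921} = \frac{1}{\left(-2931017 + 5335813\right) + 1792921} = \frac{1}{2404796 + 1792921} = \frac{1}{4197717}$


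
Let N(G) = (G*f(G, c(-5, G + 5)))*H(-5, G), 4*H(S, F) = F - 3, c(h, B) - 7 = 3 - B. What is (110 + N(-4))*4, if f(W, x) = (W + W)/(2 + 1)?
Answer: 1096/3 ≈ 365.33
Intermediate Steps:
c(h, B) = 10 - B (c(h, B) = 7 + (3 - B) = 10 - B)
H(S, F) = -3/4 + F/4 (H(S, F) = (F - 3)/4 = (-3 + F)/4 = -3/4 + F/4)
f(W, x) = 2*W/3 (f(W, x) = (2*W)/3 = (2*W)*(1/3) = 2*W/3)
N(G) = 2*G**2*(-3/4 + G/4)/3 (N(G) = (G*(2*G/3))*(-3/4 + G/4) = (2*G**2/3)*(-3/4 + G/4) = 2*G**2*(-3/4 + G/4)/3)
(110 + N(-4))*4 = (110 + (1/6)*(-4)**2*(-3 - 4))*4 = (110 + (1/6)*16*(-7))*4 = (110 - 56/3)*4 = (274/3)*4 = 1096/3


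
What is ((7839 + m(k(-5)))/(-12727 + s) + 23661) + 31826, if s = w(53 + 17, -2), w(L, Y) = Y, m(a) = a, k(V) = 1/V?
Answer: 3531430921/63645 ≈ 55486.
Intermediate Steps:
s = -2
((7839 + m(k(-5)))/(-12727 + s) + 23661) + 31826 = ((7839 + 1/(-5))/(-12727 - 2) + 23661) + 31826 = ((7839 - 1/5)/(-12729) + 23661) + 31826 = ((39194/5)*(-1/12729) + 23661) + 31826 = (-39194/63645 + 23661) + 31826 = 1505865151/63645 + 31826 = 3531430921/63645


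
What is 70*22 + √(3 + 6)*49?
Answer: 1687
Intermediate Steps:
70*22 + √(3 + 6)*49 = 1540 + √9*49 = 1540 + 3*49 = 1540 + 147 = 1687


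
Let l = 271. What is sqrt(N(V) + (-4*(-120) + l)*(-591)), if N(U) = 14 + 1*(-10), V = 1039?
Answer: I*sqrt(443837) ≈ 666.21*I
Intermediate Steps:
N(U) = 4 (N(U) = 14 - 10 = 4)
sqrt(N(V) + (-4*(-120) + l)*(-591)) = sqrt(4 + (-4*(-120) + 271)*(-591)) = sqrt(4 + (480 + 271)*(-591)) = sqrt(4 + 751*(-591)) = sqrt(4 - 443841) = sqrt(-443837) = I*sqrt(443837)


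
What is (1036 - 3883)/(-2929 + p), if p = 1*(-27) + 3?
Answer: 2847/2953 ≈ 0.96410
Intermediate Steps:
p = -24 (p = -27 + 3 = -24)
(1036 - 3883)/(-2929 + p) = (1036 - 3883)/(-2929 - 24) = -2847/(-2953) = -2847*(-1/2953) = 2847/2953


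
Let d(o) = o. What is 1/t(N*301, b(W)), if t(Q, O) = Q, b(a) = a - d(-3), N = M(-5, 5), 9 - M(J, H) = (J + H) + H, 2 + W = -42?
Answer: 1/1204 ≈ 0.00083056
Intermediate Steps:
W = -44 (W = -2 - 42 = -44)
M(J, H) = 9 - J - 2*H (M(J, H) = 9 - ((J + H) + H) = 9 - ((H + J) + H) = 9 - (J + 2*H) = 9 + (-J - 2*H) = 9 - J - 2*H)
N = 4 (N = 9 - 1*(-5) - 2*5 = 9 + 5 - 10 = 4)
b(a) = 3 + a (b(a) = a - 1*(-3) = a + 3 = 3 + a)
1/t(N*301, b(W)) = 1/(4*301) = 1/1204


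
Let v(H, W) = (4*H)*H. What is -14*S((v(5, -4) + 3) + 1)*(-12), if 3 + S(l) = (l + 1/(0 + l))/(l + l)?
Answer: -1135659/2704 ≈ -419.99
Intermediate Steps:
v(H, W) = 4*H**2
S(l) = -3 + (l + 1/l)/(2*l) (S(l) = -3 + (l + 1/(0 + l))/(l + l) = -3 + (l + 1/l)/((2*l)) = -3 + (l + 1/l)*(1/(2*l)) = -3 + (l + 1/l)/(2*l))
-14*S((v(5, -4) + 3) + 1)*(-12) = -14*(-5/2 + 1/(2*((4*5**2 + 3) + 1)**2))*(-12) = -14*(-5/2 + 1/(2*((4*25 + 3) + 1)**2))*(-12) = -14*(-5/2 + 1/(2*((100 + 3) + 1)**2))*(-12) = -14*(-5/2 + 1/(2*(103 + 1)**2))*(-12) = -14*(-5/2 + (1/2)/104**2)*(-12) = -14*(-5/2 + (1/2)*(1/10816))*(-12) = -14*(-5/2 + 1/21632)*(-12) = -14*(-54079/21632)*(-12) = (378553/10816)*(-12) = -1135659/2704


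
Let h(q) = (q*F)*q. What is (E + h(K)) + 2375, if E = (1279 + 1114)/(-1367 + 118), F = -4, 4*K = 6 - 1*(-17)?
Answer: 11195207/4996 ≈ 2240.8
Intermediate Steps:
K = 23/4 (K = (6 - 1*(-17))/4 = (6 + 17)/4 = (¼)*23 = 23/4 ≈ 5.7500)
E = -2393/1249 (E = 2393/(-1249) = 2393*(-1/1249) = -2393/1249 ≈ -1.9159)
h(q) = -4*q² (h(q) = (q*(-4))*q = (-4*q)*q = -4*q²)
(E + h(K)) + 2375 = (-2393/1249 - 4*(23/4)²) + 2375 = (-2393/1249 - 4*529/16) + 2375 = (-2393/1249 - 529/4) + 2375 = -670293/4996 + 2375 = 11195207/4996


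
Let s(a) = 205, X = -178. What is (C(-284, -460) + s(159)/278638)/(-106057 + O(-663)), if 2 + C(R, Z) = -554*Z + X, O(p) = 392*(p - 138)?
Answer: -70957953285/117041613262 ≈ -0.60626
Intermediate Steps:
O(p) = -54096 + 392*p (O(p) = 392*(-138 + p) = -54096 + 392*p)
C(R, Z) = -180 - 554*Z (C(R, Z) = -2 + (-554*Z - 178) = -2 + (-178 - 554*Z) = -180 - 554*Z)
(C(-284, -460) + s(159)/278638)/(-106057 + O(-663)) = ((-180 - 554*(-460)) + 205/278638)/(-106057 + (-54096 + 392*(-663))) = ((-180 + 254840) + 205*(1/278638))/(-106057 + (-54096 - 259896)) = (254660 + 205/278638)/(-106057 - 313992) = (70957953285/278638)/(-420049) = (70957953285/278638)*(-1/420049) = -70957953285/117041613262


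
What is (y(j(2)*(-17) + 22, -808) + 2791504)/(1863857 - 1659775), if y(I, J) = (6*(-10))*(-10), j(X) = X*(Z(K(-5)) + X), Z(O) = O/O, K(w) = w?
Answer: 1396052/102041 ≈ 13.681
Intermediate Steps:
Z(O) = 1
j(X) = X*(1 + X)
y(I, J) = 600 (y(I, J) = -60*(-10) = 600)
(y(j(2)*(-17) + 22, -808) + 2791504)/(1863857 - 1659775) = (600 + 2791504)/(1863857 - 1659775) = 2792104/204082 = 2792104*(1/204082) = 1396052/102041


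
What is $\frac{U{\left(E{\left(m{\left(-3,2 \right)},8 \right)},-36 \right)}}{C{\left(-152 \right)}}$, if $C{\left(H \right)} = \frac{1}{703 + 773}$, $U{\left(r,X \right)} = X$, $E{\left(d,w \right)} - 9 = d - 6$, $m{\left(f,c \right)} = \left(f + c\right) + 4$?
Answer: $-53136$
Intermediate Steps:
$m{\left(f,c \right)} = 4 + c + f$ ($m{\left(f,c \right)} = \left(c + f\right) + 4 = 4 + c + f$)
$E{\left(d,w \right)} = 3 + d$ ($E{\left(d,w \right)} = 9 + \left(d - 6\right) = 9 + \left(-6 + d\right) = 3 + d$)
$C{\left(H \right)} = \frac{1}{1476}$
$\frac{U{\left(E{\left(m{\left(-3,2 \right)},8 \right)},-36 \right)}}{C{\left(-152 \right)}} = - 36 \frac{1}{\frac{1}{1476}} = \left(-36\right) 1476 = -53136$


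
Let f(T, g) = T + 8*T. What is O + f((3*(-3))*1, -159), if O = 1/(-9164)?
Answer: -742285/9164 ≈ -81.000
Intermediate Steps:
f(T, g) = 9*T
O = -1/9164 ≈ -0.00010912
O + f((3*(-3))*1, -159) = -1/9164 + 9*((3*(-3))*1) = -1/9164 + 9*(-9*1) = -1/9164 + 9*(-9) = -1/9164 - 81 = -742285/9164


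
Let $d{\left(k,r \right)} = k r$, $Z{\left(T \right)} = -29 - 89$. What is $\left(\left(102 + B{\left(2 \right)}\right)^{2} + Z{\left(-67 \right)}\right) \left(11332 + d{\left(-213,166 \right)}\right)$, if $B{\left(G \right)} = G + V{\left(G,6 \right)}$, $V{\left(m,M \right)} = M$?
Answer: $-287879532$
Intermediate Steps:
$Z{\left(T \right)} = -118$
$B{\left(G \right)} = 6 + G$ ($B{\left(G \right)} = G + 6 = 6 + G$)
$\left(\left(102 + B{\left(2 \right)}\right)^{2} + Z{\left(-67 \right)}\right) \left(11332 + d{\left(-213,166 \right)}\right) = \left(\left(102 + \left(6 + 2\right)\right)^{2} - 118\right) \left(11332 - 35358\right) = \left(\left(102 + 8\right)^{2} - 118\right) \left(11332 - 35358\right) = \left(110^{2} - 118\right) \left(-24026\right) = \left(12100 - 118\right) \left(-24026\right) = 11982 \left(-24026\right) = -287879532$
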